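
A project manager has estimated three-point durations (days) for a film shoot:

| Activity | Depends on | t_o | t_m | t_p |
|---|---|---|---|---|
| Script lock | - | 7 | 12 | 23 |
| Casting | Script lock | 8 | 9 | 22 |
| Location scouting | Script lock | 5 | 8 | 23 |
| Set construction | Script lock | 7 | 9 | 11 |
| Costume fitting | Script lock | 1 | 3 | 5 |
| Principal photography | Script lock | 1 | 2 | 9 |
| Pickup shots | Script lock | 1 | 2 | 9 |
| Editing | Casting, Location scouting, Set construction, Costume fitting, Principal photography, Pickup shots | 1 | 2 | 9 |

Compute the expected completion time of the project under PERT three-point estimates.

te_Script lock = (7 + 4·12 + 23)/6 = 78/6 = 13
te_Casting = (8 + 4·9 + 22)/6 = 66/6 = 11
te_Location scouting = (5 + 4·8 + 23)/6 = 60/6 = 10
te_Set construction = (7 + 4·9 + 11)/6 = 54/6 = 9
te_Costume fitting = (1 + 4·3 + 5)/6 = 18/6 = 3
te_Principal photography = (1 + 4·2 + 9)/6 = 18/6 = 3
te_Pickup shots = (1 + 4·2 + 9)/6 = 18/6 = 3
te_Editing = (1 + 4·2 + 9)/6 = 18/6 = 3

Forward pass:
ES_Script lock = 0; EF_Script lock = 13
ES_Casting = 13; EF_Casting = 13+11 = 24
ES_Location scouting = 13; EF_Location scouting = 13+10 = 23
ES_Set construction = 13; EF_Set construction = 13+9 = 22
ES_Costume fitting = 13; EF_Costume fitting = 13+3 = 16
ES_Principal photography = 13; EF_Principal photography = 13+3 = 16
ES_Pickup shots = 13; EF_Pickup shots = 13+3 = 16
ES_Editing = max(EF_Casting=24, EF_Location scouting=23, EF_Set construction=22, EF_Costume fitting=16, EF_Principal photography=16, EF_Pickup shots=16) = 24; EF_Editing = 24+3 = 27
Expected project duration μ = 27 days. Critical path: Script lock → Casting → Editing.

27 days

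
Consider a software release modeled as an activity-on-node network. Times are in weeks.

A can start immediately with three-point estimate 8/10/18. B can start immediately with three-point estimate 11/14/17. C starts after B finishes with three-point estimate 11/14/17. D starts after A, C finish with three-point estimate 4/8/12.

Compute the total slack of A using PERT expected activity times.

17 weeks

te_A = (8 + 4·10 + 18)/6 = 66/6 = 11
te_B = (11 + 4·14 + 17)/6 = 84/6 = 14
te_C = (11 + 4·14 + 17)/6 = 84/6 = 14
te_D = (4 + 4·8 + 12)/6 = 48/6 = 8

Forward pass:
ES_A = 0; EF_A = 11
ES_B = 0; EF_B = 14
ES_C = 14; EF_C = 14+14 = 28
ES_D = max(EF_A=11, EF_C=28) = 28; EF_D = 28+8 = 36
Expected project duration μ = 36 weeks. Critical path: B → C → D.

Backward pass:
LF_D = 36; LS_D = 36−8 = 28
LF_C = LS_D = 28; LS_C = 28−14 = 14
LF_B = LS_C = 14; LS_B = 14−14 = 0
LF_A = LS_D = 28; LS_A = 28−11 = 17
Slack_A = LS_A − ES_A = 17 − 0 = 17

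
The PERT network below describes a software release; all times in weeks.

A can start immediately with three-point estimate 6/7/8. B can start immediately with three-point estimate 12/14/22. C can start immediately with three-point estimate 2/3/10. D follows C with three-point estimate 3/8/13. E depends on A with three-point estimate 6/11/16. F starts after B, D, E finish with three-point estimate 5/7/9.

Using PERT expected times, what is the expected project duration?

te_A = (6 + 4·7 + 8)/6 = 42/6 = 7
te_B = (12 + 4·14 + 22)/6 = 90/6 = 15
te_C = (2 + 4·3 + 10)/6 = 24/6 = 4
te_D = (3 + 4·8 + 13)/6 = 48/6 = 8
te_E = (6 + 4·11 + 16)/6 = 66/6 = 11
te_F = (5 + 4·7 + 9)/6 = 42/6 = 7

Forward pass:
ES_A = 0; EF_A = 7
ES_B = 0; EF_B = 15
ES_C = 0; EF_C = 4
ES_D = 4; EF_D = 4+8 = 12
ES_E = 7; EF_E = 7+11 = 18
ES_F = max(EF_B=15, EF_D=12, EF_E=18) = 18; EF_F = 18+7 = 25
Expected project duration μ = 25 weeks. Critical path: A → E → F.

25 weeks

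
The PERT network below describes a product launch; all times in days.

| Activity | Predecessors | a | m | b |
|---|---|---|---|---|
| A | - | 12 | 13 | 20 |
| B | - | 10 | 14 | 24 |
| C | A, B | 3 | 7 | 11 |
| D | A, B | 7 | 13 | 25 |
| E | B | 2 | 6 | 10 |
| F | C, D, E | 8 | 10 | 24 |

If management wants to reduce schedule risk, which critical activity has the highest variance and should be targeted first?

te_A = (12 + 4·13 + 20)/6 = 84/6 = 14; σ²_A = ((20−12)/6)² = 1.778
te_B = (10 + 4·14 + 24)/6 = 90/6 = 15; σ²_B = ((24−10)/6)² = 5.444
te_C = (3 + 4·7 + 11)/6 = 42/6 = 7; σ²_C = ((11−3)/6)² = 1.778
te_D = (7 + 4·13 + 25)/6 = 84/6 = 14; σ²_D = ((25−7)/6)² = 9.000
te_E = (2 + 4·6 + 10)/6 = 36/6 = 6; σ²_E = ((10−2)/6)² = 1.778
te_F = (8 + 4·10 + 24)/6 = 72/6 = 12; σ²_F = ((24−8)/6)² = 7.111

Forward pass:
ES_A = 0; EF_A = 14
ES_B = 0; EF_B = 15
ES_C = max(EF_A=14, EF_B=15) = 15; EF_C = 15+7 = 22
ES_D = max(EF_A=14, EF_B=15) = 15; EF_D = 15+14 = 29
ES_E = 15; EF_E = 15+6 = 21
ES_F = max(EF_C=22, EF_D=29, EF_E=21) = 29; EF_F = 29+12 = 41
Expected project duration μ = 41 days. Critical path: B → D → F.

Variances on critical path: σ²_B=5.444, σ²_D=9.000, σ²_F=7.111.
Largest is σ²_D = 9.000.

D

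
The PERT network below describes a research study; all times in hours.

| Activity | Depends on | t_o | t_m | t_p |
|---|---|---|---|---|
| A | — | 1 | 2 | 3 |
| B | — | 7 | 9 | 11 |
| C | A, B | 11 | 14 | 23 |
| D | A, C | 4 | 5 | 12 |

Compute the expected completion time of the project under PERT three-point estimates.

30 hours

te_A = (1 + 4·2 + 3)/6 = 12/6 = 2
te_B = (7 + 4·9 + 11)/6 = 54/6 = 9
te_C = (11 + 4·14 + 23)/6 = 90/6 = 15
te_D = (4 + 4·5 + 12)/6 = 36/6 = 6

Forward pass:
ES_A = 0; EF_A = 2
ES_B = 0; EF_B = 9
ES_C = max(EF_A=2, EF_B=9) = 9; EF_C = 9+15 = 24
ES_D = max(EF_A=2, EF_C=24) = 24; EF_D = 24+6 = 30
Expected project duration μ = 30 hours. Critical path: B → C → D.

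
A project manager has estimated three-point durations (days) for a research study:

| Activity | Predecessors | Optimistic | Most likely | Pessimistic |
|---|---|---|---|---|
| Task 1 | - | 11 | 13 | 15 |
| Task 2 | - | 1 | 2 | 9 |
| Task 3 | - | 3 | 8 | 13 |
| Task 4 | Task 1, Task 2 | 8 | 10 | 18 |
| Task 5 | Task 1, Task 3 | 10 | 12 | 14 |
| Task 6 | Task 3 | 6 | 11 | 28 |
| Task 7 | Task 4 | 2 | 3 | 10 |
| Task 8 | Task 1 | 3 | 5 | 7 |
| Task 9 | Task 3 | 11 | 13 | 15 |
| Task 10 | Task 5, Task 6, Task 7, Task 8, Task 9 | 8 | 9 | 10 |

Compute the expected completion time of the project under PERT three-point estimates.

37 days

te_Task 1 = (11 + 4·13 + 15)/6 = 78/6 = 13
te_Task 2 = (1 + 4·2 + 9)/6 = 18/6 = 3
te_Task 3 = (3 + 4·8 + 13)/6 = 48/6 = 8
te_Task 4 = (8 + 4·10 + 18)/6 = 66/6 = 11
te_Task 5 = (10 + 4·12 + 14)/6 = 72/6 = 12
te_Task 6 = (6 + 4·11 + 28)/6 = 78/6 = 13
te_Task 7 = (2 + 4·3 + 10)/6 = 24/6 = 4
te_Task 8 = (3 + 4·5 + 7)/6 = 30/6 = 5
te_Task 9 = (11 + 4·13 + 15)/6 = 78/6 = 13
te_Task 10 = (8 + 4·9 + 10)/6 = 54/6 = 9

Forward pass:
ES_Task 1 = 0; EF_Task 1 = 13
ES_Task 2 = 0; EF_Task 2 = 3
ES_Task 3 = 0; EF_Task 3 = 8
ES_Task 4 = max(EF_Task 1=13, EF_Task 2=3) = 13; EF_Task 4 = 13+11 = 24
ES_Task 5 = max(EF_Task 1=13, EF_Task 3=8) = 13; EF_Task 5 = 13+12 = 25
ES_Task 6 = 8; EF_Task 6 = 8+13 = 21
ES_Task 7 = 24; EF_Task 7 = 24+4 = 28
ES_Task 8 = 13; EF_Task 8 = 13+5 = 18
ES_Task 9 = 8; EF_Task 9 = 8+13 = 21
ES_Task 10 = max(EF_Task 5=25, EF_Task 6=21, EF_Task 7=28, EF_Task 8=18, EF_Task 9=21) = 28; EF_Task 10 = 28+9 = 37
Expected project duration μ = 37 days. Critical path: Task 1 → Task 4 → Task 7 → Task 10.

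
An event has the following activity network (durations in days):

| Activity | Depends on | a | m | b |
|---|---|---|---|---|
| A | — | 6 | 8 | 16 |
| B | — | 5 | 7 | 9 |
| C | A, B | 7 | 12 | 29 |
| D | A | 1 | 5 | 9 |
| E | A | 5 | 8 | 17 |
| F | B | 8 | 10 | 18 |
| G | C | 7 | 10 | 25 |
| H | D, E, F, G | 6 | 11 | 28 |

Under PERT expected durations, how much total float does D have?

21 days

te_A = (6 + 4·8 + 16)/6 = 54/6 = 9
te_B = (5 + 4·7 + 9)/6 = 42/6 = 7
te_C = (7 + 4·12 + 29)/6 = 84/6 = 14
te_D = (1 + 4·5 + 9)/6 = 30/6 = 5
te_E = (5 + 4·8 + 17)/6 = 54/6 = 9
te_F = (8 + 4·10 + 18)/6 = 66/6 = 11
te_G = (7 + 4·10 + 25)/6 = 72/6 = 12
te_H = (6 + 4·11 + 28)/6 = 78/6 = 13

Forward pass:
ES_A = 0; EF_A = 9
ES_B = 0; EF_B = 7
ES_C = max(EF_A=9, EF_B=7) = 9; EF_C = 9+14 = 23
ES_D = 9; EF_D = 9+5 = 14
ES_E = 9; EF_E = 9+9 = 18
ES_F = 7; EF_F = 7+11 = 18
ES_G = 23; EF_G = 23+12 = 35
ES_H = max(EF_D=14, EF_E=18, EF_F=18, EF_G=35) = 35; EF_H = 35+13 = 48
Expected project duration μ = 48 days. Critical path: A → C → G → H.

Backward pass:
LF_H = 48; LS_H = 48−13 = 35
LF_G = LS_H = 35; LS_G = 35−12 = 23
LF_F = LS_H = 35; LS_F = 35−11 = 24
LF_E = LS_H = 35; LS_E = 35−9 = 26
LF_D = LS_H = 35; LS_D = 35−5 = 30
LF_C = LS_G = 23; LS_C = 23−14 = 9
LF_B = min(LS_C=9, LS_F=24) = 9; LS_B = 9−7 = 2
LF_A = min(LS_C=9, LS_D=30, LS_E=26) = 9; LS_A = 9−9 = 0
Slack_D = LS_D − ES_D = 30 − 9 = 21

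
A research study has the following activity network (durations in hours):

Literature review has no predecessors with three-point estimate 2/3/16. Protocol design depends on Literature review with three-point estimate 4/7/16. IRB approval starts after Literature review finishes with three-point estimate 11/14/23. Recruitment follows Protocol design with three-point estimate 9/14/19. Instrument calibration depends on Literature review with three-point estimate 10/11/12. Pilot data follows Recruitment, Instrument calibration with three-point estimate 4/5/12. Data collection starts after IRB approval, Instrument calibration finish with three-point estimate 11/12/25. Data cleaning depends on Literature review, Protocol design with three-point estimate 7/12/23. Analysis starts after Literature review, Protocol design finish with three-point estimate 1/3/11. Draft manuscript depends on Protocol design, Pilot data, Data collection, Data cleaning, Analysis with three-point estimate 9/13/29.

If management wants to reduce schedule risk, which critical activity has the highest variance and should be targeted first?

te_Literature review = (2 + 4·3 + 16)/6 = 30/6 = 5; σ²_Literature review = ((16−2)/6)² = 5.444
te_Protocol design = (4 + 4·7 + 16)/6 = 48/6 = 8; σ²_Protocol design = ((16−4)/6)² = 4.000
te_IRB approval = (11 + 4·14 + 23)/6 = 90/6 = 15; σ²_IRB approval = ((23−11)/6)² = 4.000
te_Recruitment = (9 + 4·14 + 19)/6 = 84/6 = 14; σ²_Recruitment = ((19−9)/6)² = 2.778
te_Instrument calibration = (10 + 4·11 + 12)/6 = 66/6 = 11; σ²_Instrument calibration = ((12−10)/6)² = 0.111
te_Pilot data = (4 + 4·5 + 12)/6 = 36/6 = 6; σ²_Pilot data = ((12−4)/6)² = 1.778
te_Data collection = (11 + 4·12 + 25)/6 = 84/6 = 14; σ²_Data collection = ((25−11)/6)² = 5.444
te_Data cleaning = (7 + 4·12 + 23)/6 = 78/6 = 13; σ²_Data cleaning = ((23−7)/6)² = 7.111
te_Analysis = (1 + 4·3 + 11)/6 = 24/6 = 4; σ²_Analysis = ((11−1)/6)² = 2.778
te_Draft manuscript = (9 + 4·13 + 29)/6 = 90/6 = 15; σ²_Draft manuscript = ((29−9)/6)² = 11.111

Forward pass:
ES_Literature review = 0; EF_Literature review = 5
ES_Protocol design = 5; EF_Protocol design = 5+8 = 13
ES_IRB approval = 5; EF_IRB approval = 5+15 = 20
ES_Recruitment = 13; EF_Recruitment = 13+14 = 27
ES_Instrument calibration = 5; EF_Instrument calibration = 5+11 = 16
ES_Pilot data = max(EF_Recruitment=27, EF_Instrument calibration=16) = 27; EF_Pilot data = 27+6 = 33
ES_Data collection = max(EF_IRB approval=20, EF_Instrument calibration=16) = 20; EF_Data collection = 20+14 = 34
ES_Data cleaning = max(EF_Literature review=5, EF_Protocol design=13) = 13; EF_Data cleaning = 13+13 = 26
ES_Analysis = max(EF_Literature review=5, EF_Protocol design=13) = 13; EF_Analysis = 13+4 = 17
ES_Draft manuscript = max(EF_Protocol design=13, EF_Pilot data=33, EF_Data collection=34, EF_Data cleaning=26, EF_Analysis=17) = 34; EF_Draft manuscript = 34+15 = 49
Expected project duration μ = 49 hours. Critical path: Literature review → IRB approval → Data collection → Draft manuscript.

Variances on critical path: σ²_Literature review=5.444, σ²_IRB approval=4.000, σ²_Data collection=5.444, σ²_Draft manuscript=11.111.
Largest is σ²_Draft manuscript = 11.111.

Draft manuscript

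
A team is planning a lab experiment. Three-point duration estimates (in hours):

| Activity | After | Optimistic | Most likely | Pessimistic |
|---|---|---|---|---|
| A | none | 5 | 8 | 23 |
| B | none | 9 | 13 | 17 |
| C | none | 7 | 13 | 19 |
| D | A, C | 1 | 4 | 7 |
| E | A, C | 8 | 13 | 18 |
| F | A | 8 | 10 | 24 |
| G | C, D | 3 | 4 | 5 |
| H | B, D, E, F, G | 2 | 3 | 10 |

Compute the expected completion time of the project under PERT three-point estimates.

te_A = (5 + 4·8 + 23)/6 = 60/6 = 10
te_B = (9 + 4·13 + 17)/6 = 78/6 = 13
te_C = (7 + 4·13 + 19)/6 = 78/6 = 13
te_D = (1 + 4·4 + 7)/6 = 24/6 = 4
te_E = (8 + 4·13 + 18)/6 = 78/6 = 13
te_F = (8 + 4·10 + 24)/6 = 72/6 = 12
te_G = (3 + 4·4 + 5)/6 = 24/6 = 4
te_H = (2 + 4·3 + 10)/6 = 24/6 = 4

Forward pass:
ES_A = 0; EF_A = 10
ES_B = 0; EF_B = 13
ES_C = 0; EF_C = 13
ES_D = max(EF_A=10, EF_C=13) = 13; EF_D = 13+4 = 17
ES_E = max(EF_A=10, EF_C=13) = 13; EF_E = 13+13 = 26
ES_F = 10; EF_F = 10+12 = 22
ES_G = max(EF_C=13, EF_D=17) = 17; EF_G = 17+4 = 21
ES_H = max(EF_B=13, EF_D=17, EF_E=26, EF_F=22, EF_G=21) = 26; EF_H = 26+4 = 30
Expected project duration μ = 30 hours. Critical path: C → E → H.

30 hours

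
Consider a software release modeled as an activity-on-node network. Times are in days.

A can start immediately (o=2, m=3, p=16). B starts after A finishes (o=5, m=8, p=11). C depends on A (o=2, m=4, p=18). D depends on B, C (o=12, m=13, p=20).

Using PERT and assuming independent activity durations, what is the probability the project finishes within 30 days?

te_A = (2 + 4·3 + 16)/6 = 30/6 = 5; σ²_A = ((16−2)/6)² = 5.444
te_B = (5 + 4·8 + 11)/6 = 48/6 = 8; σ²_B = ((11−5)/6)² = 1.000
te_C = (2 + 4·4 + 18)/6 = 36/6 = 6; σ²_C = ((18−2)/6)² = 7.111
te_D = (12 + 4·13 + 20)/6 = 84/6 = 14; σ²_D = ((20−12)/6)² = 1.778

Forward pass:
ES_A = 0; EF_A = 5
ES_B = 5; EF_B = 5+8 = 13
ES_C = 5; EF_C = 5+6 = 11
ES_D = max(EF_B=13, EF_C=11) = 13; EF_D = 13+14 = 27
Expected project duration μ = 27 days. Critical path: A → B → D.

Variance along critical path = 5.444 + 1.000 + 1.778 = 8.222; σ = √8.222 = 2.867 days.
Z = (30 − 27) / 2.867 = 1.046
P(T ≤ 30) = Φ(1.046) ≈ 0.852

0.852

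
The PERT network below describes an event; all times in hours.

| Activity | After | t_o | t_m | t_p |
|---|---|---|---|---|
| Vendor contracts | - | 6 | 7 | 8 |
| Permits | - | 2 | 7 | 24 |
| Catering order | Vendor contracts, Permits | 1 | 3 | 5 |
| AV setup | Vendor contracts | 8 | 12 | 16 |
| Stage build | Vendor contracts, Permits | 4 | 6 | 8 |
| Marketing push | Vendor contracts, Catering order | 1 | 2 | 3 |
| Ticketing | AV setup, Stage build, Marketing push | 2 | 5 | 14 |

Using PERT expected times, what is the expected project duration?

25 hours

te_Vendor contracts = (6 + 4·7 + 8)/6 = 42/6 = 7
te_Permits = (2 + 4·7 + 24)/6 = 54/6 = 9
te_Catering order = (1 + 4·3 + 5)/6 = 18/6 = 3
te_AV setup = (8 + 4·12 + 16)/6 = 72/6 = 12
te_Stage build = (4 + 4·6 + 8)/6 = 36/6 = 6
te_Marketing push = (1 + 4·2 + 3)/6 = 12/6 = 2
te_Ticketing = (2 + 4·5 + 14)/6 = 36/6 = 6

Forward pass:
ES_Vendor contracts = 0; EF_Vendor contracts = 7
ES_Permits = 0; EF_Permits = 9
ES_Catering order = max(EF_Vendor contracts=7, EF_Permits=9) = 9; EF_Catering order = 9+3 = 12
ES_AV setup = 7; EF_AV setup = 7+12 = 19
ES_Stage build = max(EF_Vendor contracts=7, EF_Permits=9) = 9; EF_Stage build = 9+6 = 15
ES_Marketing push = max(EF_Vendor contracts=7, EF_Catering order=12) = 12; EF_Marketing push = 12+2 = 14
ES_Ticketing = max(EF_AV setup=19, EF_Stage build=15, EF_Marketing push=14) = 19; EF_Ticketing = 19+6 = 25
Expected project duration μ = 25 hours. Critical path: Vendor contracts → AV setup → Ticketing.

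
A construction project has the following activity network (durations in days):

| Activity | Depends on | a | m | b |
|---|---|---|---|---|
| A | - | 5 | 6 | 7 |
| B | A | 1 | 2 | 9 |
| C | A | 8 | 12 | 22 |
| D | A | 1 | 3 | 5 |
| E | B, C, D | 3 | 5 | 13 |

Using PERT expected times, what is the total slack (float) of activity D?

10 days

te_A = (5 + 4·6 + 7)/6 = 36/6 = 6
te_B = (1 + 4·2 + 9)/6 = 18/6 = 3
te_C = (8 + 4·12 + 22)/6 = 78/6 = 13
te_D = (1 + 4·3 + 5)/6 = 18/6 = 3
te_E = (3 + 4·5 + 13)/6 = 36/6 = 6

Forward pass:
ES_A = 0; EF_A = 6
ES_B = 6; EF_B = 6+3 = 9
ES_C = 6; EF_C = 6+13 = 19
ES_D = 6; EF_D = 6+3 = 9
ES_E = max(EF_B=9, EF_C=19, EF_D=9) = 19; EF_E = 19+6 = 25
Expected project duration μ = 25 days. Critical path: A → C → E.

Backward pass:
LF_E = 25; LS_E = 25−6 = 19
LF_D = LS_E = 19; LS_D = 19−3 = 16
LF_C = LS_E = 19; LS_C = 19−13 = 6
LF_B = LS_E = 19; LS_B = 19−3 = 16
LF_A = min(LS_B=16, LS_C=6, LS_D=16) = 6; LS_A = 6−6 = 0
Slack_D = LS_D − ES_D = 16 − 6 = 10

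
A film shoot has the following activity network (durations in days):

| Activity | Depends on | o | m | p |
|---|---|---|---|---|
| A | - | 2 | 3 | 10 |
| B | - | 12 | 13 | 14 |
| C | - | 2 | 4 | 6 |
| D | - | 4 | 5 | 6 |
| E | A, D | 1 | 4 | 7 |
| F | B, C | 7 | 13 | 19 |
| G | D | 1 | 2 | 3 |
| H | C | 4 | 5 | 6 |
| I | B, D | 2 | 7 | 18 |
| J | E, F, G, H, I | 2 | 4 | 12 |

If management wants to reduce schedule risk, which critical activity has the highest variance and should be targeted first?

te_A = (2 + 4·3 + 10)/6 = 24/6 = 4; σ²_A = ((10−2)/6)² = 1.778
te_B = (12 + 4·13 + 14)/6 = 78/6 = 13; σ²_B = ((14−12)/6)² = 0.111
te_C = (2 + 4·4 + 6)/6 = 24/6 = 4; σ²_C = ((6−2)/6)² = 0.444
te_D = (4 + 4·5 + 6)/6 = 30/6 = 5; σ²_D = ((6−4)/6)² = 0.111
te_E = (1 + 4·4 + 7)/6 = 24/6 = 4; σ²_E = ((7−1)/6)² = 1.000
te_F = (7 + 4·13 + 19)/6 = 78/6 = 13; σ²_F = ((19−7)/6)² = 4.000
te_G = (1 + 4·2 + 3)/6 = 12/6 = 2; σ²_G = ((3−1)/6)² = 0.111
te_H = (4 + 4·5 + 6)/6 = 30/6 = 5; σ²_H = ((6−4)/6)² = 0.111
te_I = (2 + 4·7 + 18)/6 = 48/6 = 8; σ²_I = ((18−2)/6)² = 7.111
te_J = (2 + 4·4 + 12)/6 = 30/6 = 5; σ²_J = ((12−2)/6)² = 2.778

Forward pass:
ES_A = 0; EF_A = 4
ES_B = 0; EF_B = 13
ES_C = 0; EF_C = 4
ES_D = 0; EF_D = 5
ES_E = max(EF_A=4, EF_D=5) = 5; EF_E = 5+4 = 9
ES_F = max(EF_B=13, EF_C=4) = 13; EF_F = 13+13 = 26
ES_G = 5; EF_G = 5+2 = 7
ES_H = 4; EF_H = 4+5 = 9
ES_I = max(EF_B=13, EF_D=5) = 13; EF_I = 13+8 = 21
ES_J = max(EF_E=9, EF_F=26, EF_G=7, EF_H=9, EF_I=21) = 26; EF_J = 26+5 = 31
Expected project duration μ = 31 days. Critical path: B → F → J.

Variances on critical path: σ²_B=0.111, σ²_F=4.000, σ²_J=2.778.
Largest is σ²_F = 4.000.

F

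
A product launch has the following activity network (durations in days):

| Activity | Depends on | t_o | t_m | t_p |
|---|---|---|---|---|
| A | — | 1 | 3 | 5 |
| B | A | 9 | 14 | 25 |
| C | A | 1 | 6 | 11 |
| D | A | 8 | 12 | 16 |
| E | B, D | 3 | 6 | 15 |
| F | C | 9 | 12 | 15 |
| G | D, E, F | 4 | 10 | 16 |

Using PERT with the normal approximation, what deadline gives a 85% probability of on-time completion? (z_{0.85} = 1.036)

39.1 days

te_A = (1 + 4·3 + 5)/6 = 18/6 = 3; σ²_A = ((5−1)/6)² = 0.444
te_B = (9 + 4·14 + 25)/6 = 90/6 = 15; σ²_B = ((25−9)/6)² = 7.111
te_C = (1 + 4·6 + 11)/6 = 36/6 = 6; σ²_C = ((11−1)/6)² = 2.778
te_D = (8 + 4·12 + 16)/6 = 72/6 = 12; σ²_D = ((16−8)/6)² = 1.778
te_E = (3 + 4·6 + 15)/6 = 42/6 = 7; σ²_E = ((15−3)/6)² = 4.000
te_F = (9 + 4·12 + 15)/6 = 72/6 = 12; σ²_F = ((15−9)/6)² = 1.000
te_G = (4 + 4·10 + 16)/6 = 60/6 = 10; σ²_G = ((16−4)/6)² = 4.000

Forward pass:
ES_A = 0; EF_A = 3
ES_B = 3; EF_B = 3+15 = 18
ES_C = 3; EF_C = 3+6 = 9
ES_D = 3; EF_D = 3+12 = 15
ES_E = max(EF_B=18, EF_D=15) = 18; EF_E = 18+7 = 25
ES_F = 9; EF_F = 9+12 = 21
ES_G = max(EF_D=15, EF_E=25, EF_F=21) = 25; EF_G = 25+10 = 35
Expected project duration μ = 35 days. Critical path: A → B → E → G.

Variance along critical path = 0.444 + 7.111 + 4.000 + 4.000 = 15.556; σ = 3.944 days.
D = μ + z·σ = 35 + 1.036·3.944 = 39.1 days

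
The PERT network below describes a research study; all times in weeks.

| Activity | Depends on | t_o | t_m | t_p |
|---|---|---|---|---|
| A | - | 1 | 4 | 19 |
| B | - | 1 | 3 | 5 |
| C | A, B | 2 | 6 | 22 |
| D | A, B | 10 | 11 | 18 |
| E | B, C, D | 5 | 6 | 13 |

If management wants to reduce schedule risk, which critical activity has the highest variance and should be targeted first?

te_A = (1 + 4·4 + 19)/6 = 36/6 = 6; σ²_A = ((19−1)/6)² = 9.000
te_B = (1 + 4·3 + 5)/6 = 18/6 = 3; σ²_B = ((5−1)/6)² = 0.444
te_C = (2 + 4·6 + 22)/6 = 48/6 = 8; σ²_C = ((22−2)/6)² = 11.111
te_D = (10 + 4·11 + 18)/6 = 72/6 = 12; σ²_D = ((18−10)/6)² = 1.778
te_E = (5 + 4·6 + 13)/6 = 42/6 = 7; σ²_E = ((13−5)/6)² = 1.778

Forward pass:
ES_A = 0; EF_A = 6
ES_B = 0; EF_B = 3
ES_C = max(EF_A=6, EF_B=3) = 6; EF_C = 6+8 = 14
ES_D = max(EF_A=6, EF_B=3) = 6; EF_D = 6+12 = 18
ES_E = max(EF_B=3, EF_C=14, EF_D=18) = 18; EF_E = 18+7 = 25
Expected project duration μ = 25 weeks. Critical path: A → D → E.

Variances on critical path: σ²_A=9.000, σ²_D=1.778, σ²_E=1.778.
Largest is σ²_A = 9.000.

A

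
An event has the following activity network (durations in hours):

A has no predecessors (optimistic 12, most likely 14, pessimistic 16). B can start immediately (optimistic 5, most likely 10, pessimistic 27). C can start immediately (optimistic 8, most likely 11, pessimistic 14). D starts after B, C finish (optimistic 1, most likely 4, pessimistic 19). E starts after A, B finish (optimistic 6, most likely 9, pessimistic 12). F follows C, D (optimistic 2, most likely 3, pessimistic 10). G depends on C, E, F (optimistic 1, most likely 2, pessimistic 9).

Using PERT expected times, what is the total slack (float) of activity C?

2 hours

te_A = (12 + 4·14 + 16)/6 = 84/6 = 14
te_B = (5 + 4·10 + 27)/6 = 72/6 = 12
te_C = (8 + 4·11 + 14)/6 = 66/6 = 11
te_D = (1 + 4·4 + 19)/6 = 36/6 = 6
te_E = (6 + 4·9 + 12)/6 = 54/6 = 9
te_F = (2 + 4·3 + 10)/6 = 24/6 = 4
te_G = (1 + 4·2 + 9)/6 = 18/6 = 3

Forward pass:
ES_A = 0; EF_A = 14
ES_B = 0; EF_B = 12
ES_C = 0; EF_C = 11
ES_D = max(EF_B=12, EF_C=11) = 12; EF_D = 12+6 = 18
ES_E = max(EF_A=14, EF_B=12) = 14; EF_E = 14+9 = 23
ES_F = max(EF_C=11, EF_D=18) = 18; EF_F = 18+4 = 22
ES_G = max(EF_C=11, EF_E=23, EF_F=22) = 23; EF_G = 23+3 = 26
Expected project duration μ = 26 hours. Critical path: A → E → G.

Backward pass:
LF_G = 26; LS_G = 26−3 = 23
LF_F = LS_G = 23; LS_F = 23−4 = 19
LF_E = LS_G = 23; LS_E = 23−9 = 14
LF_D = LS_F = 19; LS_D = 19−6 = 13
LF_C = min(LS_D=13, LS_F=19, LS_G=23) = 13; LS_C = 13−11 = 2
LF_B = min(LS_D=13, LS_E=14) = 13; LS_B = 13−12 = 1
LF_A = LS_E = 14; LS_A = 14−14 = 0
Slack_C = LS_C − ES_C = 2 − 0 = 2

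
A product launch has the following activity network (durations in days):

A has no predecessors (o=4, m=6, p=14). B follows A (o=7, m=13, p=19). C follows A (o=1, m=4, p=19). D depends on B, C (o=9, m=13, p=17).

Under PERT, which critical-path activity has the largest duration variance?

te_A = (4 + 4·6 + 14)/6 = 42/6 = 7; σ²_A = ((14−4)/6)² = 2.778
te_B = (7 + 4·13 + 19)/6 = 78/6 = 13; σ²_B = ((19−7)/6)² = 4.000
te_C = (1 + 4·4 + 19)/6 = 36/6 = 6; σ²_C = ((19−1)/6)² = 9.000
te_D = (9 + 4·13 + 17)/6 = 78/6 = 13; σ²_D = ((17−9)/6)² = 1.778

Forward pass:
ES_A = 0; EF_A = 7
ES_B = 7; EF_B = 7+13 = 20
ES_C = 7; EF_C = 7+6 = 13
ES_D = max(EF_B=20, EF_C=13) = 20; EF_D = 20+13 = 33
Expected project duration μ = 33 days. Critical path: A → B → D.

Variances on critical path: σ²_A=2.778, σ²_B=4.000, σ²_D=1.778.
Largest is σ²_B = 4.000.

B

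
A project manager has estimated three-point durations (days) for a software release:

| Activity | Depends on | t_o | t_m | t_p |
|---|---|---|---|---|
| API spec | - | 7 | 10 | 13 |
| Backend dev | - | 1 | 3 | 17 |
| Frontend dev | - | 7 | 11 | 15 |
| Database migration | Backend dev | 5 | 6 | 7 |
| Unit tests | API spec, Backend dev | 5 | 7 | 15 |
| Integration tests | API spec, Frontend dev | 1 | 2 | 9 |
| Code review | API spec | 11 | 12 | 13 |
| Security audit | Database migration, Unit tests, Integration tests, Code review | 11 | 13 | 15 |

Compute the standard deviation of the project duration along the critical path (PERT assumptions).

1.25 days

te_API spec = (7 + 4·10 + 13)/6 = 60/6 = 10; σ²_API spec = ((13−7)/6)² = 1.000
te_Backend dev = (1 + 4·3 + 17)/6 = 30/6 = 5; σ²_Backend dev = ((17−1)/6)² = 7.111
te_Frontend dev = (7 + 4·11 + 15)/6 = 66/6 = 11; σ²_Frontend dev = ((15−7)/6)² = 1.778
te_Database migration = (5 + 4·6 + 7)/6 = 36/6 = 6; σ²_Database migration = ((7−5)/6)² = 0.111
te_Unit tests = (5 + 4·7 + 15)/6 = 48/6 = 8; σ²_Unit tests = ((15−5)/6)² = 2.778
te_Integration tests = (1 + 4·2 + 9)/6 = 18/6 = 3; σ²_Integration tests = ((9−1)/6)² = 1.778
te_Code review = (11 + 4·12 + 13)/6 = 72/6 = 12; σ²_Code review = ((13−11)/6)² = 0.111
te_Security audit = (11 + 4·13 + 15)/6 = 78/6 = 13; σ²_Security audit = ((15−11)/6)² = 0.444

Forward pass:
ES_API spec = 0; EF_API spec = 10
ES_Backend dev = 0; EF_Backend dev = 5
ES_Frontend dev = 0; EF_Frontend dev = 11
ES_Database migration = 5; EF_Database migration = 5+6 = 11
ES_Unit tests = max(EF_API spec=10, EF_Backend dev=5) = 10; EF_Unit tests = 10+8 = 18
ES_Integration tests = max(EF_API spec=10, EF_Frontend dev=11) = 11; EF_Integration tests = 11+3 = 14
ES_Code review = 10; EF_Code review = 10+12 = 22
ES_Security audit = max(EF_Database migration=11, EF_Unit tests=18, EF_Integration tests=14, EF_Code review=22) = 22; EF_Security audit = 22+13 = 35
Expected project duration μ = 35 days. Critical path: API spec → Code review → Security audit.

Variance along critical path = 1.000 + 0.111 + 0.444 = 1.556
σ = √1.556 = 1.247 days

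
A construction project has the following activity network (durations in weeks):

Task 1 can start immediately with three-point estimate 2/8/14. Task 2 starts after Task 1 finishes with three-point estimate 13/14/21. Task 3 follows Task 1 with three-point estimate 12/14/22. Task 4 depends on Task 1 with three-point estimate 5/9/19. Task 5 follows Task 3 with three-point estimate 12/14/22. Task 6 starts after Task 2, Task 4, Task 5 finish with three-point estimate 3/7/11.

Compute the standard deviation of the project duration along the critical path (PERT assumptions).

3.37 weeks

te_Task 1 = (2 + 4·8 + 14)/6 = 48/6 = 8; σ²_Task 1 = ((14−2)/6)² = 4.000
te_Task 2 = (13 + 4·14 + 21)/6 = 90/6 = 15; σ²_Task 2 = ((21−13)/6)² = 1.778
te_Task 3 = (12 + 4·14 + 22)/6 = 90/6 = 15; σ²_Task 3 = ((22−12)/6)² = 2.778
te_Task 4 = (5 + 4·9 + 19)/6 = 60/6 = 10; σ²_Task 4 = ((19−5)/6)² = 5.444
te_Task 5 = (12 + 4·14 + 22)/6 = 90/6 = 15; σ²_Task 5 = ((22−12)/6)² = 2.778
te_Task 6 = (3 + 4·7 + 11)/6 = 42/6 = 7; σ²_Task 6 = ((11−3)/6)² = 1.778

Forward pass:
ES_Task 1 = 0; EF_Task 1 = 8
ES_Task 2 = 8; EF_Task 2 = 8+15 = 23
ES_Task 3 = 8; EF_Task 3 = 8+15 = 23
ES_Task 4 = 8; EF_Task 4 = 8+10 = 18
ES_Task 5 = 23; EF_Task 5 = 23+15 = 38
ES_Task 6 = max(EF_Task 2=23, EF_Task 4=18, EF_Task 5=38) = 38; EF_Task 6 = 38+7 = 45
Expected project duration μ = 45 weeks. Critical path: Task 1 → Task 3 → Task 5 → Task 6.

Variance along critical path = 4.000 + 2.778 + 2.778 + 1.778 = 11.333
σ = √11.333 = 3.367 weeks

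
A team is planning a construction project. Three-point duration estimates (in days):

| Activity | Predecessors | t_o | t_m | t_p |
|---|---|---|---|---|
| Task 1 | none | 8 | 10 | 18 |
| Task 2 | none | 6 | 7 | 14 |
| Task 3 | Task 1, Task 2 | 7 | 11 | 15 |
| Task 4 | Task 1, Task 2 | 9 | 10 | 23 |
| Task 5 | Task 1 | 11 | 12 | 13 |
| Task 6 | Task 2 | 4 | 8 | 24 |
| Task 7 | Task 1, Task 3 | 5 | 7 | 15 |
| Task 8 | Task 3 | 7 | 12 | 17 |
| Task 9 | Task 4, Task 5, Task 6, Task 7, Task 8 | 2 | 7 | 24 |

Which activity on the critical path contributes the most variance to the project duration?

Task 9

te_Task 1 = (8 + 4·10 + 18)/6 = 66/6 = 11; σ²_Task 1 = ((18−8)/6)² = 2.778
te_Task 2 = (6 + 4·7 + 14)/6 = 48/6 = 8; σ²_Task 2 = ((14−6)/6)² = 1.778
te_Task 3 = (7 + 4·11 + 15)/6 = 66/6 = 11; σ²_Task 3 = ((15−7)/6)² = 1.778
te_Task 4 = (9 + 4·10 + 23)/6 = 72/6 = 12; σ²_Task 4 = ((23−9)/6)² = 5.444
te_Task 5 = (11 + 4·12 + 13)/6 = 72/6 = 12; σ²_Task 5 = ((13−11)/6)² = 0.111
te_Task 6 = (4 + 4·8 + 24)/6 = 60/6 = 10; σ²_Task 6 = ((24−4)/6)² = 11.111
te_Task 7 = (5 + 4·7 + 15)/6 = 48/6 = 8; σ²_Task 7 = ((15−5)/6)² = 2.778
te_Task 8 = (7 + 4·12 + 17)/6 = 72/6 = 12; σ²_Task 8 = ((17−7)/6)² = 2.778
te_Task 9 = (2 + 4·7 + 24)/6 = 54/6 = 9; σ²_Task 9 = ((24−2)/6)² = 13.444

Forward pass:
ES_Task 1 = 0; EF_Task 1 = 11
ES_Task 2 = 0; EF_Task 2 = 8
ES_Task 3 = max(EF_Task 1=11, EF_Task 2=8) = 11; EF_Task 3 = 11+11 = 22
ES_Task 4 = max(EF_Task 1=11, EF_Task 2=8) = 11; EF_Task 4 = 11+12 = 23
ES_Task 5 = 11; EF_Task 5 = 11+12 = 23
ES_Task 6 = 8; EF_Task 6 = 8+10 = 18
ES_Task 7 = max(EF_Task 1=11, EF_Task 3=22) = 22; EF_Task 7 = 22+8 = 30
ES_Task 8 = 22; EF_Task 8 = 22+12 = 34
ES_Task 9 = max(EF_Task 4=23, EF_Task 5=23, EF_Task 6=18, EF_Task 7=30, EF_Task 8=34) = 34; EF_Task 9 = 34+9 = 43
Expected project duration μ = 43 days. Critical path: Task 1 → Task 3 → Task 8 → Task 9.

Variances on critical path: σ²_Task 1=2.778, σ²_Task 3=1.778, σ²_Task 8=2.778, σ²_Task 9=13.444.
Largest is σ²_Task 9 = 13.444.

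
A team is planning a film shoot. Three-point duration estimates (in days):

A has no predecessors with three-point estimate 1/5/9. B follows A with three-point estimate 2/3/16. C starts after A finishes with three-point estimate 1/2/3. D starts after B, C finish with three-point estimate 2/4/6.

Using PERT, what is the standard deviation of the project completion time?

2.77 days

te_A = (1 + 4·5 + 9)/6 = 30/6 = 5; σ²_A = ((9−1)/6)² = 1.778
te_B = (2 + 4·3 + 16)/6 = 30/6 = 5; σ²_B = ((16−2)/6)² = 5.444
te_C = (1 + 4·2 + 3)/6 = 12/6 = 2; σ²_C = ((3−1)/6)² = 0.111
te_D = (2 + 4·4 + 6)/6 = 24/6 = 4; σ²_D = ((6−2)/6)² = 0.444

Forward pass:
ES_A = 0; EF_A = 5
ES_B = 5; EF_B = 5+5 = 10
ES_C = 5; EF_C = 5+2 = 7
ES_D = max(EF_B=10, EF_C=7) = 10; EF_D = 10+4 = 14
Expected project duration μ = 14 days. Critical path: A → B → D.

Variance along critical path = 1.778 + 5.444 + 0.444 = 7.667
σ = √7.667 = 2.769 days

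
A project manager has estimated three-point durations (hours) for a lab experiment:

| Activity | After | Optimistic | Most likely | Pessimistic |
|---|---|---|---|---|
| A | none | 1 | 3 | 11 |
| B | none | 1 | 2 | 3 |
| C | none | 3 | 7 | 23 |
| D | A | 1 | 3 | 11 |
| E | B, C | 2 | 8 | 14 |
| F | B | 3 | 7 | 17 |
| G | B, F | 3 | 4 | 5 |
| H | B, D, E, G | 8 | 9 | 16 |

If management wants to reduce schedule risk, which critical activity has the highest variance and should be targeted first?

te_A = (1 + 4·3 + 11)/6 = 24/6 = 4; σ²_A = ((11−1)/6)² = 2.778
te_B = (1 + 4·2 + 3)/6 = 12/6 = 2; σ²_B = ((3−1)/6)² = 0.111
te_C = (3 + 4·7 + 23)/6 = 54/6 = 9; σ²_C = ((23−3)/6)² = 11.111
te_D = (1 + 4·3 + 11)/6 = 24/6 = 4; σ²_D = ((11−1)/6)² = 2.778
te_E = (2 + 4·8 + 14)/6 = 48/6 = 8; σ²_E = ((14−2)/6)² = 4.000
te_F = (3 + 4·7 + 17)/6 = 48/6 = 8; σ²_F = ((17−3)/6)² = 5.444
te_G = (3 + 4·4 + 5)/6 = 24/6 = 4; σ²_G = ((5−3)/6)² = 0.111
te_H = (8 + 4·9 + 16)/6 = 60/6 = 10; σ²_H = ((16−8)/6)² = 1.778

Forward pass:
ES_A = 0; EF_A = 4
ES_B = 0; EF_B = 2
ES_C = 0; EF_C = 9
ES_D = 4; EF_D = 4+4 = 8
ES_E = max(EF_B=2, EF_C=9) = 9; EF_E = 9+8 = 17
ES_F = 2; EF_F = 2+8 = 10
ES_G = max(EF_B=2, EF_F=10) = 10; EF_G = 10+4 = 14
ES_H = max(EF_B=2, EF_D=8, EF_E=17, EF_G=14) = 17; EF_H = 17+10 = 27
Expected project duration μ = 27 hours. Critical path: C → E → H.

Variances on critical path: σ²_C=11.111, σ²_E=4.000, σ²_H=1.778.
Largest is σ²_C = 11.111.

C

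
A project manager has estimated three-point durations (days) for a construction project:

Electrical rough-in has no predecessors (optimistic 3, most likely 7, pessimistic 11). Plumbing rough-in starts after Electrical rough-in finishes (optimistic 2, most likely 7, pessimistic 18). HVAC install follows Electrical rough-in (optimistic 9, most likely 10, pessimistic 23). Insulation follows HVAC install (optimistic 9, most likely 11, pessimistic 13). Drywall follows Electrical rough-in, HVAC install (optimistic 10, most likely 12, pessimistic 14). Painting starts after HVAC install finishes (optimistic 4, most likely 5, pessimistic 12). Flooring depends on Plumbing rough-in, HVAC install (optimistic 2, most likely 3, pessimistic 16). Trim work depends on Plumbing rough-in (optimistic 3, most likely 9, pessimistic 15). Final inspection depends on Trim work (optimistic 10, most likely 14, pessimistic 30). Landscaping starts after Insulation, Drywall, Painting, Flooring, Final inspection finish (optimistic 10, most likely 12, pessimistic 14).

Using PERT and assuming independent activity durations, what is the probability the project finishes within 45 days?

0.078

te_Electrical rough-in = (3 + 4·7 + 11)/6 = 42/6 = 7; σ²_Electrical rough-in = ((11−3)/6)² = 1.778
te_Plumbing rough-in = (2 + 4·7 + 18)/6 = 48/6 = 8; σ²_Plumbing rough-in = ((18−2)/6)² = 7.111
te_HVAC install = (9 + 4·10 + 23)/6 = 72/6 = 12; σ²_HVAC install = ((23−9)/6)² = 5.444
te_Insulation = (9 + 4·11 + 13)/6 = 66/6 = 11; σ²_Insulation = ((13−9)/6)² = 0.444
te_Drywall = (10 + 4·12 + 14)/6 = 72/6 = 12; σ²_Drywall = ((14−10)/6)² = 0.444
te_Painting = (4 + 4·5 + 12)/6 = 36/6 = 6; σ²_Painting = ((12−4)/6)² = 1.778
te_Flooring = (2 + 4·3 + 16)/6 = 30/6 = 5; σ²_Flooring = ((16−2)/6)² = 5.444
te_Trim work = (3 + 4·9 + 15)/6 = 54/6 = 9; σ²_Trim work = ((15−3)/6)² = 4.000
te_Final inspection = (10 + 4·14 + 30)/6 = 96/6 = 16; σ²_Final inspection = ((30−10)/6)² = 11.111
te_Landscaping = (10 + 4·12 + 14)/6 = 72/6 = 12; σ²_Landscaping = ((14−10)/6)² = 0.444

Forward pass:
ES_Electrical rough-in = 0; EF_Electrical rough-in = 7
ES_Plumbing rough-in = 7; EF_Plumbing rough-in = 7+8 = 15
ES_HVAC install = 7; EF_HVAC install = 7+12 = 19
ES_Insulation = 19; EF_Insulation = 19+11 = 30
ES_Drywall = max(EF_Electrical rough-in=7, EF_HVAC install=19) = 19; EF_Drywall = 19+12 = 31
ES_Painting = 19; EF_Painting = 19+6 = 25
ES_Flooring = max(EF_Plumbing rough-in=15, EF_HVAC install=19) = 19; EF_Flooring = 19+5 = 24
ES_Trim work = 15; EF_Trim work = 15+9 = 24
ES_Final inspection = 24; EF_Final inspection = 24+16 = 40
ES_Landscaping = max(EF_Insulation=30, EF_Drywall=31, EF_Painting=25, EF_Flooring=24, EF_Final inspection=40) = 40; EF_Landscaping = 40+12 = 52
Expected project duration μ = 52 days. Critical path: Electrical rough-in → Plumbing rough-in → Trim work → Final inspection → Landscaping.

Variance along critical path = 1.778 + 7.111 + 4.000 + 11.111 + 0.444 = 24.444; σ = √24.444 = 4.944 days.
Z = (45 − 52) / 4.944 = -1.416
P(T ≤ 45) = Φ(-1.416) ≈ 0.078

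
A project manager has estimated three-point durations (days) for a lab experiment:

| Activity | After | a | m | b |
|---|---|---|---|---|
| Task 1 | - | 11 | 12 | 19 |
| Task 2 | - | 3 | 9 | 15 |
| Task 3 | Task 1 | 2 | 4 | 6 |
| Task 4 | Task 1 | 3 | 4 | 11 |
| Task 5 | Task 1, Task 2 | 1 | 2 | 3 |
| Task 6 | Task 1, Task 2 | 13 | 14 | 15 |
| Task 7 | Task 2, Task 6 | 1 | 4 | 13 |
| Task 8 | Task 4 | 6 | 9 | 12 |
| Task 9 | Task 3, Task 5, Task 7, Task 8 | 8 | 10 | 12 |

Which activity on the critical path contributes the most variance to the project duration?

Task 7

te_Task 1 = (11 + 4·12 + 19)/6 = 78/6 = 13; σ²_Task 1 = ((19−11)/6)² = 1.778
te_Task 2 = (3 + 4·9 + 15)/6 = 54/6 = 9; σ²_Task 2 = ((15−3)/6)² = 4.000
te_Task 3 = (2 + 4·4 + 6)/6 = 24/6 = 4; σ²_Task 3 = ((6−2)/6)² = 0.444
te_Task 4 = (3 + 4·4 + 11)/6 = 30/6 = 5; σ²_Task 4 = ((11−3)/6)² = 1.778
te_Task 5 = (1 + 4·2 + 3)/6 = 12/6 = 2; σ²_Task 5 = ((3−1)/6)² = 0.111
te_Task 6 = (13 + 4·14 + 15)/6 = 84/6 = 14; σ²_Task 6 = ((15−13)/6)² = 0.111
te_Task 7 = (1 + 4·4 + 13)/6 = 30/6 = 5; σ²_Task 7 = ((13−1)/6)² = 4.000
te_Task 8 = (6 + 4·9 + 12)/6 = 54/6 = 9; σ²_Task 8 = ((12−6)/6)² = 1.000
te_Task 9 = (8 + 4·10 + 12)/6 = 60/6 = 10; σ²_Task 9 = ((12−8)/6)² = 0.444

Forward pass:
ES_Task 1 = 0; EF_Task 1 = 13
ES_Task 2 = 0; EF_Task 2 = 9
ES_Task 3 = 13; EF_Task 3 = 13+4 = 17
ES_Task 4 = 13; EF_Task 4 = 13+5 = 18
ES_Task 5 = max(EF_Task 1=13, EF_Task 2=9) = 13; EF_Task 5 = 13+2 = 15
ES_Task 6 = max(EF_Task 1=13, EF_Task 2=9) = 13; EF_Task 6 = 13+14 = 27
ES_Task 7 = max(EF_Task 2=9, EF_Task 6=27) = 27; EF_Task 7 = 27+5 = 32
ES_Task 8 = 18; EF_Task 8 = 18+9 = 27
ES_Task 9 = max(EF_Task 3=17, EF_Task 5=15, EF_Task 7=32, EF_Task 8=27) = 32; EF_Task 9 = 32+10 = 42
Expected project duration μ = 42 days. Critical path: Task 1 → Task 6 → Task 7 → Task 9.

Variances on critical path: σ²_Task 1=1.778, σ²_Task 6=0.111, σ²_Task 7=4.000, σ²_Task 9=0.444.
Largest is σ²_Task 7 = 4.000.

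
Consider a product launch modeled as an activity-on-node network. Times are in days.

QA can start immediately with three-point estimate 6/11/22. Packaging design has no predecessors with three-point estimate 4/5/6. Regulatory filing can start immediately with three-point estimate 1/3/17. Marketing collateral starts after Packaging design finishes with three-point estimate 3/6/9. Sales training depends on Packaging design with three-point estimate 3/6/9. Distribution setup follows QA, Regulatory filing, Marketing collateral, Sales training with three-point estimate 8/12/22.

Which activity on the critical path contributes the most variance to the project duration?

te_QA = (6 + 4·11 + 22)/6 = 72/6 = 12; σ²_QA = ((22−6)/6)² = 7.111
te_Packaging design = (4 + 4·5 + 6)/6 = 30/6 = 5; σ²_Packaging design = ((6−4)/6)² = 0.111
te_Regulatory filing = (1 + 4·3 + 17)/6 = 30/6 = 5; σ²_Regulatory filing = ((17−1)/6)² = 7.111
te_Marketing collateral = (3 + 4·6 + 9)/6 = 36/6 = 6; σ²_Marketing collateral = ((9−3)/6)² = 1.000
te_Sales training = (3 + 4·6 + 9)/6 = 36/6 = 6; σ²_Sales training = ((9−3)/6)² = 1.000
te_Distribution setup = (8 + 4·12 + 22)/6 = 78/6 = 13; σ²_Distribution setup = ((22−8)/6)² = 5.444

Forward pass:
ES_QA = 0; EF_QA = 12
ES_Packaging design = 0; EF_Packaging design = 5
ES_Regulatory filing = 0; EF_Regulatory filing = 5
ES_Marketing collateral = 5; EF_Marketing collateral = 5+6 = 11
ES_Sales training = 5; EF_Sales training = 5+6 = 11
ES_Distribution setup = max(EF_QA=12, EF_Regulatory filing=5, EF_Marketing collateral=11, EF_Sales training=11) = 12; EF_Distribution setup = 12+13 = 25
Expected project duration μ = 25 days. Critical path: QA → Distribution setup.

Variances on critical path: σ²_QA=7.111, σ²_Distribution setup=5.444.
Largest is σ²_QA = 7.111.

QA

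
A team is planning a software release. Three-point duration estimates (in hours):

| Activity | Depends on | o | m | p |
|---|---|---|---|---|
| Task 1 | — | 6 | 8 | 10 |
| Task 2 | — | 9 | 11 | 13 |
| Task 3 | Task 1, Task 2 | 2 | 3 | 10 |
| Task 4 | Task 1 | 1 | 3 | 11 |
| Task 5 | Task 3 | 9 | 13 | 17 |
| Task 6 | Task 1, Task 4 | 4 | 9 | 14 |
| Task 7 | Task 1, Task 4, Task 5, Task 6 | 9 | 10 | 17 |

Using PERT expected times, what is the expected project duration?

te_Task 1 = (6 + 4·8 + 10)/6 = 48/6 = 8
te_Task 2 = (9 + 4·11 + 13)/6 = 66/6 = 11
te_Task 3 = (2 + 4·3 + 10)/6 = 24/6 = 4
te_Task 4 = (1 + 4·3 + 11)/6 = 24/6 = 4
te_Task 5 = (9 + 4·13 + 17)/6 = 78/6 = 13
te_Task 6 = (4 + 4·9 + 14)/6 = 54/6 = 9
te_Task 7 = (9 + 4·10 + 17)/6 = 66/6 = 11

Forward pass:
ES_Task 1 = 0; EF_Task 1 = 8
ES_Task 2 = 0; EF_Task 2 = 11
ES_Task 3 = max(EF_Task 1=8, EF_Task 2=11) = 11; EF_Task 3 = 11+4 = 15
ES_Task 4 = 8; EF_Task 4 = 8+4 = 12
ES_Task 5 = 15; EF_Task 5 = 15+13 = 28
ES_Task 6 = max(EF_Task 1=8, EF_Task 4=12) = 12; EF_Task 6 = 12+9 = 21
ES_Task 7 = max(EF_Task 1=8, EF_Task 4=12, EF_Task 5=28, EF_Task 6=21) = 28; EF_Task 7 = 28+11 = 39
Expected project duration μ = 39 hours. Critical path: Task 2 → Task 3 → Task 5 → Task 7.

39 hours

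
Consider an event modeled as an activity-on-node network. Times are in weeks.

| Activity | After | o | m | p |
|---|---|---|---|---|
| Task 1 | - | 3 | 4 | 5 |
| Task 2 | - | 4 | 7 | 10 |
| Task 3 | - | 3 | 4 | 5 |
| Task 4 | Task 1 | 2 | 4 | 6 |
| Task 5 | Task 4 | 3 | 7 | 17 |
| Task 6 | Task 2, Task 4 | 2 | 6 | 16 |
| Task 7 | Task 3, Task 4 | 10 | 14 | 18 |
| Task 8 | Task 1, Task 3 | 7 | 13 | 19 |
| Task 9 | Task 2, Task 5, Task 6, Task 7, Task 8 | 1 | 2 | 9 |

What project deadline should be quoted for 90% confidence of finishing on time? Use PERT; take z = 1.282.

te_Task 1 = (3 + 4·4 + 5)/6 = 24/6 = 4; σ²_Task 1 = ((5−3)/6)² = 0.111
te_Task 2 = (4 + 4·7 + 10)/6 = 42/6 = 7; σ²_Task 2 = ((10−4)/6)² = 1.000
te_Task 3 = (3 + 4·4 + 5)/6 = 24/6 = 4; σ²_Task 3 = ((5−3)/6)² = 0.111
te_Task 4 = (2 + 4·4 + 6)/6 = 24/6 = 4; σ²_Task 4 = ((6−2)/6)² = 0.444
te_Task 5 = (3 + 4·7 + 17)/6 = 48/6 = 8; σ²_Task 5 = ((17−3)/6)² = 5.444
te_Task 6 = (2 + 4·6 + 16)/6 = 42/6 = 7; σ²_Task 6 = ((16−2)/6)² = 5.444
te_Task 7 = (10 + 4·14 + 18)/6 = 84/6 = 14; σ²_Task 7 = ((18−10)/6)² = 1.778
te_Task 8 = (7 + 4·13 + 19)/6 = 78/6 = 13; σ²_Task 8 = ((19−7)/6)² = 4.000
te_Task 9 = (1 + 4·2 + 9)/6 = 18/6 = 3; σ²_Task 9 = ((9−1)/6)² = 1.778

Forward pass:
ES_Task 1 = 0; EF_Task 1 = 4
ES_Task 2 = 0; EF_Task 2 = 7
ES_Task 3 = 0; EF_Task 3 = 4
ES_Task 4 = 4; EF_Task 4 = 4+4 = 8
ES_Task 5 = 8; EF_Task 5 = 8+8 = 16
ES_Task 6 = max(EF_Task 2=7, EF_Task 4=8) = 8; EF_Task 6 = 8+7 = 15
ES_Task 7 = max(EF_Task 3=4, EF_Task 4=8) = 8; EF_Task 7 = 8+14 = 22
ES_Task 8 = max(EF_Task 1=4, EF_Task 3=4) = 4; EF_Task 8 = 4+13 = 17
ES_Task 9 = max(EF_Task 2=7, EF_Task 5=16, EF_Task 6=15, EF_Task 7=22, EF_Task 8=17) = 22; EF_Task 9 = 22+3 = 25
Expected project duration μ = 25 weeks. Critical path: Task 1 → Task 4 → Task 7 → Task 9.

Variance along critical path = 0.111 + 0.444 + 1.778 + 1.778 = 4.111; σ = 2.028 weeks.
D = μ + z·σ = 25 + 1.282·2.028 = 27.6 weeks

27.6 weeks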